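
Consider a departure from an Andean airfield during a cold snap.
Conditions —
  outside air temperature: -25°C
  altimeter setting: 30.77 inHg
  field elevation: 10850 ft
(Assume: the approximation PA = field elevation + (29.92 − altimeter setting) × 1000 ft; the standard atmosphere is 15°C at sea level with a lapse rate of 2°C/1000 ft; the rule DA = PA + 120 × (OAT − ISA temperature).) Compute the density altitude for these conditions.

Pressure altitude = 10850 + (29.92 − 30.77) × 1000 = 10850 + (-850) = 10000 ft.
ISA temperature at 10000 ft = 15 − 2 × (10000/1000) = -5°C.
ISA deviation = -25 − (-5) = -20°C.
Density altitude = 10000 + 120 × (-20) = 7600 ft.

7600 ft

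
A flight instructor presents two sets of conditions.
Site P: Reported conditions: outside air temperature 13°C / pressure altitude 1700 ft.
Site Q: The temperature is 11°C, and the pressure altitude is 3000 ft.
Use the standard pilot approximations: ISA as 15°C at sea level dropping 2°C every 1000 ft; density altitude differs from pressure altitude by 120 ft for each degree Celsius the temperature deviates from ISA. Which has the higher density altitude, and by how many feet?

Site P: ISA temp = 11.6°C, deviation +1.4°C, DA = 1700 + 120 × 1.4 = 1868 ft.
Site Q: ISA temp = 9°C, deviation +2°C, DA = 3000 + 120 × 2 = 3240 ft.
Site Q is higher by 3240 − 1868 = 1372 ft.

Site Q by 1372 ft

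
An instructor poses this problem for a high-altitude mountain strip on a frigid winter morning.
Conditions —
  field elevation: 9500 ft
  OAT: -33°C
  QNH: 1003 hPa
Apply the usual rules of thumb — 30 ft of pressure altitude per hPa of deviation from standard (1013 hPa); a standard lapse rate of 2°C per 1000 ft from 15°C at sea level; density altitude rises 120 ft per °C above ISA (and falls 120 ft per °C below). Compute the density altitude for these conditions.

Pressure altitude = 9500 + (1013 − 1003) × 30 = 9500 + (+300) = 9800 ft.
ISA temperature at 9800 ft = 15 − 2 × (9800/1000) = -4.6°C.
ISA deviation = -33 − (-4.6) = -28.4°C.
Density altitude = 9800 + 120 × (-28.4) = 6392 ft.

6392 ft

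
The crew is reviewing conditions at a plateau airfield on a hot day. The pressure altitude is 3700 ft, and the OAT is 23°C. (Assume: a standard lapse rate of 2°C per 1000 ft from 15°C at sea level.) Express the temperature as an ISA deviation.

ISA temperature at 3700 ft = 15 − 2 × (3700/1000) = 7.6°C.
Deviation = OAT − ISA = 23 − 7.6 = +15.4°C.

ISA+15.4°C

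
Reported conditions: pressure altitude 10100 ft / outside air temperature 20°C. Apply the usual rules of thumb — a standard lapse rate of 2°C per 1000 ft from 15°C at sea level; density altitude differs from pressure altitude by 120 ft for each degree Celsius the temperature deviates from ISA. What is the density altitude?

ISA temperature at 10100 ft = 15 − 2 × (10100/1000) = -5.2°C.
ISA deviation = 20 − (-5.2) = +25.2°C.
Density altitude = 10100 + 120 × (25.2) = 10100 + (+3024) = 13124 ft.

13124 ft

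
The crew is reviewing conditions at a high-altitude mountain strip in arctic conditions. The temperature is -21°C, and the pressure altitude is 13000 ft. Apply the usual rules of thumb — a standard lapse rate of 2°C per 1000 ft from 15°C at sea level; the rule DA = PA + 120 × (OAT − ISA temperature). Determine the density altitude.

11800 ft

ISA temperature at 13000 ft = 15 − 2 × (13000/1000) = -11°C.
ISA deviation = -21 − (-11) = -10°C.
Density altitude = 13000 + 120 × (-10) = 13000 + (-1200) = 11800 ft.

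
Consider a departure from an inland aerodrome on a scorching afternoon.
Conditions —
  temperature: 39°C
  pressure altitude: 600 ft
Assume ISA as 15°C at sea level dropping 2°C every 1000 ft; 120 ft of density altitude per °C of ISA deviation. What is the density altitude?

ISA temperature at 600 ft = 15 − 2 × (600/1000) = 13.8°C.
ISA deviation = 39 − 13.8 = +25.2°C.
Density altitude = 600 + 120 × (25.2) = 600 + (+3024) = 3624 ft.

3624 ft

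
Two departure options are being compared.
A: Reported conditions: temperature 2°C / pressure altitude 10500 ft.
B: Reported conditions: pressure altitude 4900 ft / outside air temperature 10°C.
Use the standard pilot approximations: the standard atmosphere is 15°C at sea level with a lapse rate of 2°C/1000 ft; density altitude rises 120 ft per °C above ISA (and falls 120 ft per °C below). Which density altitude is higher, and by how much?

A: ISA temp = -6°C, deviation +8°C, DA = 10500 + 120 × 8 = 11460 ft.
B: ISA temp = 5.2°C, deviation +4.8°C, DA = 4900 + 120 × 4.8 = 5476 ft.
A is higher by 11460 − 5476 = 5984 ft.

A by 5984 ft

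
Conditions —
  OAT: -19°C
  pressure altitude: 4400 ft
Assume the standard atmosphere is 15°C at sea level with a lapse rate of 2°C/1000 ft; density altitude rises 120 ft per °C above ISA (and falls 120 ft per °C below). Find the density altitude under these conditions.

1376 ft

ISA temperature at 4400 ft = 15 − 2 × (4400/1000) = 6.2°C.
ISA deviation = -19 − 6.2 = -25.2°C.
Density altitude = 4400 + 120 × (-25.2) = 4400 + (-3024) = 1376 ft.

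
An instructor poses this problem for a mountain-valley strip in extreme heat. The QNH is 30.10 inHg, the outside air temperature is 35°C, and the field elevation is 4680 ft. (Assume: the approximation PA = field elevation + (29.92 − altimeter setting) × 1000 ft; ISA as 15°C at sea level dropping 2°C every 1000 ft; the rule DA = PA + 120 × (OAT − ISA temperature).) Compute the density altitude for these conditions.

Pressure altitude = 4680 + (29.92 − 30.10) × 1000 = 4680 + (-180) = 4500 ft.
ISA temperature at 4500 ft = 15 − 2 × (4500/1000) = 6°C.
ISA deviation = 35 − 6 = +29°C.
Density altitude = 4500 + 120 × (29) = 7980 ft.

7980 ft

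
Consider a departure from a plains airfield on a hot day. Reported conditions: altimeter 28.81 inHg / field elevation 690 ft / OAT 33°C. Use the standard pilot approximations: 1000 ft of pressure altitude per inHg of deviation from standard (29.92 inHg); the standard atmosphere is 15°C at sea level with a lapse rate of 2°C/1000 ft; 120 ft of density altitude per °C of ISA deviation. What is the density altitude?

Pressure altitude = 690 + (29.92 − 28.81) × 1000 = 690 + (+1110) = 1800 ft.
ISA temperature at 1800 ft = 15 − 2 × (1800/1000) = 11.4°C.
ISA deviation = 33 − 11.4 = +21.6°C.
Density altitude = 1800 + 120 × (21.6) = 4392 ft.

4392 ft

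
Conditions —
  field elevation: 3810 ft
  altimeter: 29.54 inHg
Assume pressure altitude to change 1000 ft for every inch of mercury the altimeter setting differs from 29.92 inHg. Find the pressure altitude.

Pressure correction = (29.92 − 29.54) × 1000 = +380 ft.
Pressure altitude = 3810 + (+380) = 4190 ft.

4190 ft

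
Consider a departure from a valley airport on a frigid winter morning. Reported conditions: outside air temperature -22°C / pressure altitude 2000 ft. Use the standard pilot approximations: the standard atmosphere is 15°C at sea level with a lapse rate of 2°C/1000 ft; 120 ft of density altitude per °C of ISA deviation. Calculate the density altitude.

-1960 ft

ISA temperature at 2000 ft = 15 − 2 × (2000/1000) = 11°C.
ISA deviation = -22 − 11 = -33°C.
Density altitude = 2000 + 120 × (-33) = 2000 + (-3960) = -1960 ft.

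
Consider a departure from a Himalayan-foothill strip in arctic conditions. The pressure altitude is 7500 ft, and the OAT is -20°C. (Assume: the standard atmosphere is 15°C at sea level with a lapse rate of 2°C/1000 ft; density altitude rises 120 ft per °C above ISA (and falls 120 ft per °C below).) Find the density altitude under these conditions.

5100 ft

ISA temperature at 7500 ft = 15 − 2 × (7500/1000) = 0°C.
ISA deviation = -20 − 0 = -20°C.
Density altitude = 7500 + 120 × (-20) = 7500 + (-2400) = 5100 ft.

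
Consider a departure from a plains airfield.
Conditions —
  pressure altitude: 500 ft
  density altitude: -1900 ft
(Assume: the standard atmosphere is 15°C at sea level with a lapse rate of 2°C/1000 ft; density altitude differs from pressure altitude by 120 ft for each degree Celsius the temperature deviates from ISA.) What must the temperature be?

Density altitude − pressure altitude = -1900 − 500 = -2400 ft.
At 120 ft/°C that is an ISA deviation of -2400/120 = -20°C.
ISA temperature at 500 ft = 15 − 2 × (500/1000) = 14°C.
OAT = ISA + deviation = 14 + (-20) = -6°C.

-6°C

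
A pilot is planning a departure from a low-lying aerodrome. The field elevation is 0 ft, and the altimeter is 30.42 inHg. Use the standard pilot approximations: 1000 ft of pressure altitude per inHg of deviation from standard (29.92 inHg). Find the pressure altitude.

Pressure correction = (29.92 − 30.42) × 1000 = -500 ft.
Pressure altitude = 0 + (-500) = -500 ft.

-500 ft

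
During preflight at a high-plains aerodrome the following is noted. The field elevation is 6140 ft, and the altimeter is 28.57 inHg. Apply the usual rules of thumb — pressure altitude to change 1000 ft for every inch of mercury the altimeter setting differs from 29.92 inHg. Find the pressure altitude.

7490 ft

Pressure correction = (29.92 − 28.57) × 1000 = +1350 ft.
Pressure altitude = 6140 + (+1350) = 7490 ft.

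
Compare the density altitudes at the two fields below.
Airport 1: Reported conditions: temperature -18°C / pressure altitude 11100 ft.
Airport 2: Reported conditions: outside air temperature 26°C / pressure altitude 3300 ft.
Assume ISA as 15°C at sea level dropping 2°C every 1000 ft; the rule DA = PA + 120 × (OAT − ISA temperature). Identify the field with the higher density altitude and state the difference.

Airport 1 by 4392 ft

Airport 1: ISA temp = -7.2°C, deviation -10.8°C, DA = 11100 + 120 × (-10.8) = 9804 ft.
Airport 2: ISA temp = 8.4°C, deviation +17.6°C, DA = 3300 + 120 × 17.6 = 5412 ft.
Airport 1 is higher by 9804 − 5412 = 4392 ft.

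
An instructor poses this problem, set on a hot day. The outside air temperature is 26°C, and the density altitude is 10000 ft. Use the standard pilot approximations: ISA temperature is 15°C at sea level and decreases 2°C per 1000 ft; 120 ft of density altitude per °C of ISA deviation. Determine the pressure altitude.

7000 ft

DA = PA + 120 × (OAT − (15 − 2·PA/1000)) = PA + 120·OAT − 1800 + 0.24·PA = 1.24·PA + 120·OAT − 1800.
So 1.24·PA = 10000 − 120 × 26 + 1800 = 8680.
PA = 8680 / 1.24 = 7000 ft.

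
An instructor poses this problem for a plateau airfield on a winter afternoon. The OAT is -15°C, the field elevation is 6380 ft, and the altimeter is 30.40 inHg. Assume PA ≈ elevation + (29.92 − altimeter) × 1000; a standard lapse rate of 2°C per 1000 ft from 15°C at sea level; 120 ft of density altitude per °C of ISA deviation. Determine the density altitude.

3716 ft

Pressure altitude = 6380 + (29.92 − 30.40) × 1000 = 6380 + (-480) = 5900 ft.
ISA temperature at 5900 ft = 15 − 2 × (5900/1000) = 3.2°C.
ISA deviation = -15 − 3.2 = -18.2°C.
Density altitude = 5900 + 120 × (-18.2) = 3716 ft.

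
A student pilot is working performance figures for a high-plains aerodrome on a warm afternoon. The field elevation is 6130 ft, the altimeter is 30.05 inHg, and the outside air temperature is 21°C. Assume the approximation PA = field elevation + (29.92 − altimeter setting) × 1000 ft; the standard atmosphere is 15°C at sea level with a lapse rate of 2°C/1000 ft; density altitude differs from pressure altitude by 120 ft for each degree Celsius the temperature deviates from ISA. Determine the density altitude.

8160 ft

Pressure altitude = 6130 + (29.92 − 30.05) × 1000 = 6130 + (-130) = 6000 ft.
ISA temperature at 6000 ft = 15 − 2 × (6000/1000) = 3°C.
ISA deviation = 21 − 3 = +18°C.
Density altitude = 6000 + 120 × (18) = 8160 ft.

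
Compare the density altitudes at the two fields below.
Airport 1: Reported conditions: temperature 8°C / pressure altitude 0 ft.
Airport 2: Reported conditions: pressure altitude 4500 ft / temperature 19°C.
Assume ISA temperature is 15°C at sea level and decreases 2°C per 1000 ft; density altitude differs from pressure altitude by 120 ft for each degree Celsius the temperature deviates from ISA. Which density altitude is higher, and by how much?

Airport 2 by 6900 ft

Airport 1: ISA temp = 15°C, deviation -7°C, DA = 0 + 120 × (-7) = -840 ft.
Airport 2: ISA temp = 6°C, deviation +13°C, DA = 4500 + 120 × 13 = 6060 ft.
Airport 2 is higher by 6060 − (-840) = 6900 ft.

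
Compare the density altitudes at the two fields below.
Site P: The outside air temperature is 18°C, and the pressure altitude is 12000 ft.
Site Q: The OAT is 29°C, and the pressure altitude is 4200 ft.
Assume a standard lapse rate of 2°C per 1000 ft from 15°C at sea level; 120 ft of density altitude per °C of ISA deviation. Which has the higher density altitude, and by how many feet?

Site P by 8352 ft

Site P: ISA temp = -9°C, deviation +27°C, DA = 12000 + 120 × 27 = 15240 ft.
Site Q: ISA temp = 6.6°C, deviation +22.4°C, DA = 4200 + 120 × 22.4 = 6888 ft.
Site P is higher by 15240 − 6888 = 8352 ft.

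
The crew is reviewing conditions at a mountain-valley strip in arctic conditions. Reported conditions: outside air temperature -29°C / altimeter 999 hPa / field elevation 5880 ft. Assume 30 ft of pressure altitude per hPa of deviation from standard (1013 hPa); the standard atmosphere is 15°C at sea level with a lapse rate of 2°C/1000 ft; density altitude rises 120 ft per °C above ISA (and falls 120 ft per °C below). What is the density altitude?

Pressure altitude = 5880 + (1013 − 999) × 30 = 5880 + (+420) = 6300 ft.
ISA temperature at 6300 ft = 15 − 2 × (6300/1000) = 2.4°C.
ISA deviation = -29 − 2.4 = -31.4°C.
Density altitude = 6300 + 120 × (-31.4) = 2532 ft.

2532 ft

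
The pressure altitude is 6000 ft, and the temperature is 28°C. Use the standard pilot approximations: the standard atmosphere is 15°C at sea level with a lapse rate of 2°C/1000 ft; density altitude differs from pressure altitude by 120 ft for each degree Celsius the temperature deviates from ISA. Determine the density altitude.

9000 ft

ISA temperature at 6000 ft = 15 − 2 × (6000/1000) = 3°C.
ISA deviation = 28 − 3 = +25°C.
Density altitude = 6000 + 120 × (25) = 6000 + (+3000) = 9000 ft.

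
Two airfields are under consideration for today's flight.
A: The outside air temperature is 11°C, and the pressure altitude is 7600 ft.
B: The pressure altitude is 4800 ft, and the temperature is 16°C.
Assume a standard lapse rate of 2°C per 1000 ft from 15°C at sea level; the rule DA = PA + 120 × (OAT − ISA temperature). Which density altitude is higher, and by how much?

A: ISA temp = -0.2°C, deviation +11.2°C, DA = 7600 + 120 × 11.2 = 8944 ft.
B: ISA temp = 5.4°C, deviation +10.6°C, DA = 4800 + 120 × 10.6 = 6072 ft.
A is higher by 8944 − 6072 = 2872 ft.

A by 2872 ft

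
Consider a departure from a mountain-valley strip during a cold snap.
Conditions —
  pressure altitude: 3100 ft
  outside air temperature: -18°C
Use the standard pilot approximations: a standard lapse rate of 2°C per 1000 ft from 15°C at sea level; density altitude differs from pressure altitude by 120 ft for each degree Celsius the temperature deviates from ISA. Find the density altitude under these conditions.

ISA temperature at 3100 ft = 15 − 2 × (3100/1000) = 8.8°C.
ISA deviation = -18 − 8.8 = -26.8°C.
Density altitude = 3100 + 120 × (-26.8) = 3100 + (-3216) = -116 ft.

-116 ft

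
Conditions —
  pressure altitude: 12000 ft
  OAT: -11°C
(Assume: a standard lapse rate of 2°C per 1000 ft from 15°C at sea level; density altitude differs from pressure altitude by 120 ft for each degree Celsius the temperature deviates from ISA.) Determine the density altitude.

ISA temperature at 12000 ft = 15 − 2 × (12000/1000) = -9°C.
ISA deviation = -11 − (-9) = -2°C.
Density altitude = 12000 + 120 × (-2) = 12000 + (-240) = 11760 ft.

11760 ft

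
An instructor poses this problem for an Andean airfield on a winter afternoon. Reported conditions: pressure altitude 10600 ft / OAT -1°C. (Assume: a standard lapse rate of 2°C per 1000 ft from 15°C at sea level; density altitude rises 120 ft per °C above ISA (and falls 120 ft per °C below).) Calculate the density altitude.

ISA temperature at 10600 ft = 15 − 2 × (10600/1000) = -6.2°C.
ISA deviation = -1 − (-6.2) = +5.2°C.
Density altitude = 10600 + 120 × (5.2) = 10600 + (+624) = 11224 ft.

11224 ft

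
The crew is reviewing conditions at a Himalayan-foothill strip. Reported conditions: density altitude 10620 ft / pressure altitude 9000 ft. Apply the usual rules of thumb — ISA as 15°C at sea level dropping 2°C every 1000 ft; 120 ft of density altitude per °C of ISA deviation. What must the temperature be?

Density altitude − pressure altitude = 10620 − 9000 = +1620 ft.
At 120 ft/°C that is an ISA deviation of 1620/120 = +13.5°C.
ISA temperature at 9000 ft = 15 − 2 × (9000/1000) = -3°C.
OAT = ISA + deviation = -3 + (+13.5) = 10.5°C.

10.5°C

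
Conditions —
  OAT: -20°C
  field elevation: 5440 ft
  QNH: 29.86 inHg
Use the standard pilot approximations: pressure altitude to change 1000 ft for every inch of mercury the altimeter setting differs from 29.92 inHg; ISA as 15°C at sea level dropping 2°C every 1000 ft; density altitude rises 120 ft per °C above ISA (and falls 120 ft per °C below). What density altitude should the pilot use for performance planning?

2620 ft

Pressure altitude = 5440 + (29.92 − 29.86) × 1000 = 5440 + (+60) = 5500 ft.
ISA temperature at 5500 ft = 15 − 2 × (5500/1000) = 4°C.
ISA deviation = -20 − 4 = -24°C.
Density altitude = 5500 + 120 × (-24) = 2620 ft.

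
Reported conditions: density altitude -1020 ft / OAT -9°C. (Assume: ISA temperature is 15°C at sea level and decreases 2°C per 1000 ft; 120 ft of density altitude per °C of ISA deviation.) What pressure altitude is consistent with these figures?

1500 ft

DA = PA + 120 × (OAT − (15 − 2·PA/1000)) = PA + 120·OAT − 1800 + 0.24·PA = 1.24·PA + 120·OAT − 1800.
So 1.24·PA = -1020 − 120 × (-9) + 1800 = 1860.
PA = 1860 / 1.24 = 1500 ft.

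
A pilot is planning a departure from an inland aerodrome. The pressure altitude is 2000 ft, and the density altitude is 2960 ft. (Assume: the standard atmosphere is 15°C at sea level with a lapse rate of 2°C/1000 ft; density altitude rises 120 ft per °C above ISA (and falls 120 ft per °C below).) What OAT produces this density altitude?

19°C

Density altitude − pressure altitude = 2960 − 2000 = +960 ft.
At 120 ft/°C that is an ISA deviation of 960/120 = +8°C.
ISA temperature at 2000 ft = 15 − 2 × (2000/1000) = 11°C.
OAT = ISA + deviation = 11 + (+8) = 19°C.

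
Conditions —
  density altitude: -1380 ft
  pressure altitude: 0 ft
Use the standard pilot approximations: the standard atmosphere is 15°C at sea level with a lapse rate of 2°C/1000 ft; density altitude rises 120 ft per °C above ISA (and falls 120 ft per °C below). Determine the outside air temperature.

3.5°C

Density altitude − pressure altitude = -1380 − 0 = -1380 ft.
At 120 ft/°C that is an ISA deviation of -1380/120 = -11.5°C.
ISA temperature at 0 ft = 15 − 2 × (0/1000) = 15°C.
OAT = ISA + deviation = 15 + (-11.5) = 3.5°C.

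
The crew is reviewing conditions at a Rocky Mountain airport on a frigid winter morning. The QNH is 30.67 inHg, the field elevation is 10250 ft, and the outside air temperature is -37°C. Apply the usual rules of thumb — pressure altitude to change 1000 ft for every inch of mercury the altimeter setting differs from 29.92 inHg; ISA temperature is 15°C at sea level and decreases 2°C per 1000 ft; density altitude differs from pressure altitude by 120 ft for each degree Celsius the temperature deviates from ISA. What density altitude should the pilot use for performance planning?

5540 ft

Pressure altitude = 10250 + (29.92 − 30.67) × 1000 = 10250 + (-750) = 9500 ft.
ISA temperature at 9500 ft = 15 − 2 × (9500/1000) = -4°C.
ISA deviation = -37 − (-4) = -33°C.
Density altitude = 9500 + 120 × (-33) = 5540 ft.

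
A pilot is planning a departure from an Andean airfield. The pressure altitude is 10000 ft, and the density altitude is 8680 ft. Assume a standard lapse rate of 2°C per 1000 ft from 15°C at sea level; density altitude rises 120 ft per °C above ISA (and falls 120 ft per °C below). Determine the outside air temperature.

Density altitude − pressure altitude = 8680 − 10000 = -1320 ft.
At 120 ft/°C that is an ISA deviation of -1320/120 = -11°C.
ISA temperature at 10000 ft = 15 − 2 × (10000/1000) = -5°C.
OAT = ISA + deviation = -5 + (-11) = -16°C.

-16°C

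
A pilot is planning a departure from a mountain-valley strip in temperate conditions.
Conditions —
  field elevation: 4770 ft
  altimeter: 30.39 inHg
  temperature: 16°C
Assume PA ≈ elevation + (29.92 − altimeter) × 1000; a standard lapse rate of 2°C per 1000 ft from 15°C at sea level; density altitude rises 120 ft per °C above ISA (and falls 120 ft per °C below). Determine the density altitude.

5452 ft

Pressure altitude = 4770 + (29.92 − 30.39) × 1000 = 4770 + (-470) = 4300 ft.
ISA temperature at 4300 ft = 15 − 2 × (4300/1000) = 6.4°C.
ISA deviation = 16 − 6.4 = +9.6°C.
Density altitude = 4300 + 120 × (9.6) = 5452 ft.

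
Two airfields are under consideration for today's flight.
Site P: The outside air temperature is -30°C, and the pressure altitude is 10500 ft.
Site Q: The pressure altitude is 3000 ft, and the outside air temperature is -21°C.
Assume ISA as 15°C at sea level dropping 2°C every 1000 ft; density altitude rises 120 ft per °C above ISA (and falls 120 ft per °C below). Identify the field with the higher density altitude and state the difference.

Site P: ISA temp = -6°C, deviation -24°C, DA = 10500 + 120 × (-24) = 7620 ft.
Site Q: ISA temp = 9°C, deviation -30°C, DA = 3000 + 120 × (-30) = -600 ft.
Site P is higher by 7620 − (-600) = 8220 ft.

Site P by 8220 ft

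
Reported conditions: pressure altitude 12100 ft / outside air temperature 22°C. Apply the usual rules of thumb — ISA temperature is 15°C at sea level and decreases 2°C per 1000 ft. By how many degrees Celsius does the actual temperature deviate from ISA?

ISA+31.2°C

ISA temperature at 12100 ft = 15 − 2 × (12100/1000) = -9.2°C.
Deviation = OAT − ISA = 22 − (-9.2) = +31.2°C.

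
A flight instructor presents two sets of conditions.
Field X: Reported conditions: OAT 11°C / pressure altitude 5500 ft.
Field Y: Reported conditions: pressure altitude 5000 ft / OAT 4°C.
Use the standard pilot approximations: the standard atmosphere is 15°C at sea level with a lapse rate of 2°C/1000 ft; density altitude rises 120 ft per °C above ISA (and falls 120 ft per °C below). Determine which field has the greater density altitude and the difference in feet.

Field X: ISA temp = 4°C, deviation +7°C, DA = 5500 + 120 × 7 = 6340 ft.
Field Y: ISA temp = 5°C, deviation -1°C, DA = 5000 + 120 × (-1) = 4880 ft.
Field X is higher by 6340 − 4880 = 1460 ft.

Field X by 1460 ft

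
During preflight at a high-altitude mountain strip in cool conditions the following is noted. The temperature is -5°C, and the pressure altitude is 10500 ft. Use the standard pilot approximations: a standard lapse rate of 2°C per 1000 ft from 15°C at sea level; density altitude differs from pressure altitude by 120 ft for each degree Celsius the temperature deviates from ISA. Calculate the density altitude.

10620 ft

ISA temperature at 10500 ft = 15 − 2 × (10500/1000) = -6°C.
ISA deviation = -5 − (-6) = +1°C.
Density altitude = 10500 + 120 × (1) = 10500 + (+120) = 10620 ft.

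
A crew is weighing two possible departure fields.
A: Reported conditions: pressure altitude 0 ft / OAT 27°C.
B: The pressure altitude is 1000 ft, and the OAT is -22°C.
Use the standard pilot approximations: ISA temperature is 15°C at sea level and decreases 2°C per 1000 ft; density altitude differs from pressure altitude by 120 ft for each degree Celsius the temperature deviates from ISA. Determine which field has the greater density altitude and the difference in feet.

A: ISA temp = 15°C, deviation +12°C, DA = 0 + 120 × 12 = 1440 ft.
B: ISA temp = 13°C, deviation -35°C, DA = 1000 + 120 × (-35) = -3200 ft.
A is higher by 1440 − (-3200) = 4640 ft.

A by 4640 ft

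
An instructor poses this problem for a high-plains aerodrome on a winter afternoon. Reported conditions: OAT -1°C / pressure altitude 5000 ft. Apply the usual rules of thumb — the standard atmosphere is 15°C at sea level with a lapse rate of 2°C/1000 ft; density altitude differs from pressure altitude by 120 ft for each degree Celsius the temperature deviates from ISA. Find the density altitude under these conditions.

ISA temperature at 5000 ft = 15 − 2 × (5000/1000) = 5°C.
ISA deviation = -1 − 5 = -6°C.
Density altitude = 5000 + 120 × (-6) = 5000 + (-720) = 4280 ft.

4280 ft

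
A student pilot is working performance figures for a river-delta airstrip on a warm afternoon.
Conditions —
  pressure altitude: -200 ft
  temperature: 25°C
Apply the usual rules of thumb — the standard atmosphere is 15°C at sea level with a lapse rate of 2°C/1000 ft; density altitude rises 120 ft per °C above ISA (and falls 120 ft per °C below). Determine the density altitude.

ISA temperature at -200 ft = 15 − 2 × (-200/1000) = 15.4°C.
ISA deviation = 25 − 15.4 = +9.6°C.
Density altitude = -200 + 120 × (9.6) = -200 + (+1152) = 952 ft.

952 ft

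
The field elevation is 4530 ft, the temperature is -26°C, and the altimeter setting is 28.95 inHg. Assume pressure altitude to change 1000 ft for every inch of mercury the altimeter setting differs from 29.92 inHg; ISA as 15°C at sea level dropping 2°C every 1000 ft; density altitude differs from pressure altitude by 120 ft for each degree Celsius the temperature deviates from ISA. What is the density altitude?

1900 ft

Pressure altitude = 4530 + (29.92 − 28.95) × 1000 = 4530 + (+970) = 5500 ft.
ISA temperature at 5500 ft = 15 − 2 × (5500/1000) = 4°C.
ISA deviation = -26 − 4 = -30°C.
Density altitude = 5500 + 120 × (-30) = 1900 ft.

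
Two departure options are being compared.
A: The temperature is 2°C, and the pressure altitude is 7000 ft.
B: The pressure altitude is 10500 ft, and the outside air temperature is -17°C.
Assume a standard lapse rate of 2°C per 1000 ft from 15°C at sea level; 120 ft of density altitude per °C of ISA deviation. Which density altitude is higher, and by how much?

A: ISA temp = 1°C, deviation +1°C, DA = 7000 + 120 × 1 = 7120 ft.
B: ISA temp = -6°C, deviation -11°C, DA = 10500 + 120 × (-11) = 9180 ft.
B is higher by 9180 − 7120 = 2060 ft.

B by 2060 ft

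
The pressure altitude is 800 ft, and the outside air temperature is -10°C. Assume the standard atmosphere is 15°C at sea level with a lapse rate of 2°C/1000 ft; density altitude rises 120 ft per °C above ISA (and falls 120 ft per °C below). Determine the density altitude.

ISA temperature at 800 ft = 15 − 2 × (800/1000) = 13.4°C.
ISA deviation = -10 − 13.4 = -23.4°C.
Density altitude = 800 + 120 × (-23.4) = 800 + (-2808) = -2008 ft.

-2008 ft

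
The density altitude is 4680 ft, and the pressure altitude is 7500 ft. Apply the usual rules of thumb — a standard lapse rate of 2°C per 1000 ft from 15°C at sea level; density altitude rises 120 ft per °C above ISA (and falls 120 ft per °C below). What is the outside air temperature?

-23.5°C

Density altitude − pressure altitude = 4680 − 7500 = -2820 ft.
At 120 ft/°C that is an ISA deviation of -2820/120 = -23.5°C.
ISA temperature at 7500 ft = 15 − 2 × (7500/1000) = 0°C.
OAT = ISA + deviation = 0 + (-23.5) = -23.5°C.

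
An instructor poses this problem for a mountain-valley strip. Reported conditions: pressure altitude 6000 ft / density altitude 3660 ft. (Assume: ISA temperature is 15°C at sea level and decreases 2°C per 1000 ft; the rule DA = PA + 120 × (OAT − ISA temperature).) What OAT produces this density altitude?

-16.5°C

Density altitude − pressure altitude = 3660 − 6000 = -2340 ft.
At 120 ft/°C that is an ISA deviation of -2340/120 = -19.5°C.
ISA temperature at 6000 ft = 15 − 2 × (6000/1000) = 3°C.
OAT = ISA + deviation = 3 + (-19.5) = -16.5°C.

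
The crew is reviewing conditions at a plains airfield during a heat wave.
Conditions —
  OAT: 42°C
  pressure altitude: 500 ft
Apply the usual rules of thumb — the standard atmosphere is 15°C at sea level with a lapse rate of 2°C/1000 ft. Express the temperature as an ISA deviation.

ISA+28°C

ISA temperature at 500 ft = 15 − 2 × (500/1000) = 14°C.
Deviation = OAT − ISA = 42 − 14 = +28°C.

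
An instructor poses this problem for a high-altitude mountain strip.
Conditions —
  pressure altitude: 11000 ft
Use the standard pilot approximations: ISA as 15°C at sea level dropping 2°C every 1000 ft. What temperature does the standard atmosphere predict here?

ISA temperature = 15 − 2 × (11000/1000) = 15 − 22 = -7°C.

-7°C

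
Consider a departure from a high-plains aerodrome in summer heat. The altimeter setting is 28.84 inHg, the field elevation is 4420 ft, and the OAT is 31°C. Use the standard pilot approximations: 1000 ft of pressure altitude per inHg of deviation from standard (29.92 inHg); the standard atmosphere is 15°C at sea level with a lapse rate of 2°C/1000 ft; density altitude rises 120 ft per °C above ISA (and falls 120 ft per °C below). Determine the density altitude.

8740 ft

Pressure altitude = 4420 + (29.92 − 28.84) × 1000 = 4420 + (+1080) = 5500 ft.
ISA temperature at 5500 ft = 15 − 2 × (5500/1000) = 4°C.
ISA deviation = 31 − 4 = +27°C.
Density altitude = 5500 + 120 × (27) = 8740 ft.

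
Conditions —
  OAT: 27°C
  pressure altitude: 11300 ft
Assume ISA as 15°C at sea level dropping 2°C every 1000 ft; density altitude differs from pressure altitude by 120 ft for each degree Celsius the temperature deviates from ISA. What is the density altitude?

ISA temperature at 11300 ft = 15 − 2 × (11300/1000) = -7.6°C.
ISA deviation = 27 − (-7.6) = +34.6°C.
Density altitude = 11300 + 120 × (34.6) = 11300 + (+4152) = 15452 ft.

15452 ft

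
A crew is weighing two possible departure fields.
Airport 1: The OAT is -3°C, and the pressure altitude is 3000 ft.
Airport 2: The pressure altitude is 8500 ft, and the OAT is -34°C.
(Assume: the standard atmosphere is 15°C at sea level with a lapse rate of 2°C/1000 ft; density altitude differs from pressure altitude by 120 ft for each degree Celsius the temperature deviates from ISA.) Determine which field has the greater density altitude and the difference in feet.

Airport 1: ISA temp = 9°C, deviation -12°C, DA = 3000 + 120 × (-12) = 1560 ft.
Airport 2: ISA temp = -2°C, deviation -32°C, DA = 8500 + 120 × (-32) = 4660 ft.
Airport 2 is higher by 4660 − 1560 = 3100 ft.

Airport 2 by 3100 ft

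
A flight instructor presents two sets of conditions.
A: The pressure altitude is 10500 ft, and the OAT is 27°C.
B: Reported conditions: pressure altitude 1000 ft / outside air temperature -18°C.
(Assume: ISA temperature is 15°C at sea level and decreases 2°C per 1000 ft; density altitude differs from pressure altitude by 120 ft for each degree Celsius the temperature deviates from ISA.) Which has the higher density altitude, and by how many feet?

A: ISA temp = -6°C, deviation +33°C, DA = 10500 + 120 × 33 = 14460 ft.
B: ISA temp = 13°C, deviation -31°C, DA = 1000 + 120 × (-31) = -2720 ft.
A is higher by 14460 − (-2720) = 17180 ft.

A by 17180 ft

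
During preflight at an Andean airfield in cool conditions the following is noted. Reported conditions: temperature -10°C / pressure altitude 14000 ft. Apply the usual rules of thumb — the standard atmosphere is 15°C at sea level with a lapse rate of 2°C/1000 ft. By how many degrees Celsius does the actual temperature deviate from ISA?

ISA+3°C

ISA temperature at 14000 ft = 15 − 2 × (14000/1000) = -13°C.
Deviation = OAT − ISA = -10 − (-13) = +3°C.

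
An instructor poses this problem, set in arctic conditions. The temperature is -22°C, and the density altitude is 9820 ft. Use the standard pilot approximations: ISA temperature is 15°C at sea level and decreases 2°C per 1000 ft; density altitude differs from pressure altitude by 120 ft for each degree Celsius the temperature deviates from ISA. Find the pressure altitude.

DA = PA + 120 × (OAT − (15 − 2·PA/1000)) = PA + 120·OAT − 1800 + 0.24·PA = 1.24·PA + 120·OAT − 1800.
So 1.24·PA = 9820 − 120 × (-22) + 1800 = 14260.
PA = 14260 / 1.24 = 11500 ft.

11500 ft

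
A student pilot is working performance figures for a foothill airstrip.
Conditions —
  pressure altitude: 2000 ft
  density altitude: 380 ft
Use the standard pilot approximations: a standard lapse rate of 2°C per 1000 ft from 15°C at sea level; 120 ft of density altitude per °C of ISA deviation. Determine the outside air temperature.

Density altitude − pressure altitude = 380 − 2000 = -1620 ft.
At 120 ft/°C that is an ISA deviation of -1620/120 = -13.5°C.
ISA temperature at 2000 ft = 15 − 2 × (2000/1000) = 11°C.
OAT = ISA + deviation = 11 + (-13.5) = -2.5°C.

-2.5°C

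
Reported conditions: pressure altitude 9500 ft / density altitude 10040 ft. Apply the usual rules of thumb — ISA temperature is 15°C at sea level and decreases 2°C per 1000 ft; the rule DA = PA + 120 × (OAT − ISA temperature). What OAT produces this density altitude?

0.5°C

Density altitude − pressure altitude = 10040 − 9500 = +540 ft.
At 120 ft/°C that is an ISA deviation of 540/120 = +4.5°C.
ISA temperature at 9500 ft = 15 − 2 × (9500/1000) = -4°C.
OAT = ISA + deviation = -4 + (+4.5) = 0.5°C.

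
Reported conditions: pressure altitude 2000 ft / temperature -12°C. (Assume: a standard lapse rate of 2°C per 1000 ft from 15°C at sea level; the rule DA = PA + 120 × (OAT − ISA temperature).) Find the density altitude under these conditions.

ISA temperature at 2000 ft = 15 − 2 × (2000/1000) = 11°C.
ISA deviation = -12 − 11 = -23°C.
Density altitude = 2000 + 120 × (-23) = 2000 + (-2760) = -760 ft.

-760 ft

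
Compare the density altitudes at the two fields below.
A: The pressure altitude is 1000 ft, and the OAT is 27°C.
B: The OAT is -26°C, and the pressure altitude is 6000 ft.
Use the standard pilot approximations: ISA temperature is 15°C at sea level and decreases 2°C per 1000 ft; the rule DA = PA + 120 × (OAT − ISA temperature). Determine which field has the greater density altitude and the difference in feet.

A: ISA temp = 13°C, deviation +14°C, DA = 1000 + 120 × 14 = 2680 ft.
B: ISA temp = 3°C, deviation -29°C, DA = 6000 + 120 × (-29) = 2520 ft.
A is higher by 2680 − 2520 = 160 ft.

A by 160 ft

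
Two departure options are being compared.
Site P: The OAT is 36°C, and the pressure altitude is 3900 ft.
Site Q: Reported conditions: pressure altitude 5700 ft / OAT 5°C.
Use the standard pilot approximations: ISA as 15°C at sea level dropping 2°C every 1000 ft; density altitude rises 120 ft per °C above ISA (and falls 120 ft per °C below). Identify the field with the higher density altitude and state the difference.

Site P by 1488 ft

Site P: ISA temp = 7.2°C, deviation +28.8°C, DA = 3900 + 120 × 28.8 = 7356 ft.
Site Q: ISA temp = 3.6°C, deviation +1.4°C, DA = 5700 + 120 × 1.4 = 5868 ft.
Site P is higher by 7356 − 5868 = 1488 ft.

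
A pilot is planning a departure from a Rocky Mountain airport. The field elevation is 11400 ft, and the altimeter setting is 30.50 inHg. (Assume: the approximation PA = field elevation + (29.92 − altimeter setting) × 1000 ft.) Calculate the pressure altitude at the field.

Pressure correction = (29.92 − 30.50) × 1000 = -580 ft.
Pressure altitude = 11400 + (-580) = 10820 ft.

10820 ft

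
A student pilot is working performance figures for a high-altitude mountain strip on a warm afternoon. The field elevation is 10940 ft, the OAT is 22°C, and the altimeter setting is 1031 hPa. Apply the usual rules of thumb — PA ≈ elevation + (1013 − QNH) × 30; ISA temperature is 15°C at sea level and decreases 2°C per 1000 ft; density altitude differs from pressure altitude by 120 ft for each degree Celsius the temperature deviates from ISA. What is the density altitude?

Pressure altitude = 10940 + (1013 − 1031) × 30 = 10940 + (-540) = 10400 ft.
ISA temperature at 10400 ft = 15 − 2 × (10400/1000) = -5.8°C.
ISA deviation = 22 − (-5.8) = +27.8°C.
Density altitude = 10400 + 120 × (27.8) = 13736 ft.

13736 ft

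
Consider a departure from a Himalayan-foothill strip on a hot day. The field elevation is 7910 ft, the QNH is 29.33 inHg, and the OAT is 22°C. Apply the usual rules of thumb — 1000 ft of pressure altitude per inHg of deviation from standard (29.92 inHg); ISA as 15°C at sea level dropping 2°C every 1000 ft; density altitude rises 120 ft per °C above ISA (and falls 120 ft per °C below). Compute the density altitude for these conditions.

Pressure altitude = 7910 + (29.92 − 29.33) × 1000 = 7910 + (+590) = 8500 ft.
ISA temperature at 8500 ft = 15 − 2 × (8500/1000) = -2°C.
ISA deviation = 22 − (-2) = +24°C.
Density altitude = 8500 + 120 × (24) = 11380 ft.

11380 ft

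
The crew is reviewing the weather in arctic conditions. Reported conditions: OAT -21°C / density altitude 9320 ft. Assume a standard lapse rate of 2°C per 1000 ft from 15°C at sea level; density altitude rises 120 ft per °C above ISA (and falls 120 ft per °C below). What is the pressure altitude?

DA = PA + 120 × (OAT − (15 − 2·PA/1000)) = PA + 120·OAT − 1800 + 0.24·PA = 1.24·PA + 120·OAT − 1800.
So 1.24·PA = 9320 − 120 × (-21) + 1800 = 13640.
PA = 13640 / 1.24 = 11000 ft.

11000 ft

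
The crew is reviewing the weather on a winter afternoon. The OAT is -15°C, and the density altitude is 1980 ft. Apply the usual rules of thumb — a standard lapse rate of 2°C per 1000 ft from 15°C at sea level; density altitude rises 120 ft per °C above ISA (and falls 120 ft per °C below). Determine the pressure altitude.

4500 ft

DA = PA + 120 × (OAT − (15 − 2·PA/1000)) = PA + 120·OAT − 1800 + 0.24·PA = 1.24·PA + 120·OAT − 1800.
So 1.24·PA = 1980 − 120 × (-15) + 1800 = 5580.
PA = 5580 / 1.24 = 4500 ft.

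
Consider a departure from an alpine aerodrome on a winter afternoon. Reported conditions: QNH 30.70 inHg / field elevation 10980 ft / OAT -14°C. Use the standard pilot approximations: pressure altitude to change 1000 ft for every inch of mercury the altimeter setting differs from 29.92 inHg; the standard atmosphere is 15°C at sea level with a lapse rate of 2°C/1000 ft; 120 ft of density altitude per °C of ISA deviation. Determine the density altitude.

Pressure altitude = 10980 + (29.92 − 30.70) × 1000 = 10980 + (-780) = 10200 ft.
ISA temperature at 10200 ft = 15 − 2 × (10200/1000) = -5.4°C.
ISA deviation = -14 − (-5.4) = -8.6°C.
Density altitude = 10200 + 120 × (-8.6) = 9168 ft.

9168 ft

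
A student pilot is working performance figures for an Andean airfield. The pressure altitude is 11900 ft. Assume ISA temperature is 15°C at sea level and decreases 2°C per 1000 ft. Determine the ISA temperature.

-8.8°C

ISA temperature = 15 − 2 × (11900/1000) = 15 − 23.8 = -8.8°C.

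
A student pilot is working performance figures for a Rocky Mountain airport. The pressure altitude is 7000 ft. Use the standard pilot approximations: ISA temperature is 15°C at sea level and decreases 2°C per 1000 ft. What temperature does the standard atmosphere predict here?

ISA temperature = 15 − 2 × (7000/1000) = 15 − 14 = 1°C.

1°C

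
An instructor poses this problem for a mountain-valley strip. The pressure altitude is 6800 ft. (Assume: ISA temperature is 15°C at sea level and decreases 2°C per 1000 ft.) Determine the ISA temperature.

1.4°C

ISA temperature = 15 − 2 × (6800/1000) = 15 − 13.6 = 1.4°C.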